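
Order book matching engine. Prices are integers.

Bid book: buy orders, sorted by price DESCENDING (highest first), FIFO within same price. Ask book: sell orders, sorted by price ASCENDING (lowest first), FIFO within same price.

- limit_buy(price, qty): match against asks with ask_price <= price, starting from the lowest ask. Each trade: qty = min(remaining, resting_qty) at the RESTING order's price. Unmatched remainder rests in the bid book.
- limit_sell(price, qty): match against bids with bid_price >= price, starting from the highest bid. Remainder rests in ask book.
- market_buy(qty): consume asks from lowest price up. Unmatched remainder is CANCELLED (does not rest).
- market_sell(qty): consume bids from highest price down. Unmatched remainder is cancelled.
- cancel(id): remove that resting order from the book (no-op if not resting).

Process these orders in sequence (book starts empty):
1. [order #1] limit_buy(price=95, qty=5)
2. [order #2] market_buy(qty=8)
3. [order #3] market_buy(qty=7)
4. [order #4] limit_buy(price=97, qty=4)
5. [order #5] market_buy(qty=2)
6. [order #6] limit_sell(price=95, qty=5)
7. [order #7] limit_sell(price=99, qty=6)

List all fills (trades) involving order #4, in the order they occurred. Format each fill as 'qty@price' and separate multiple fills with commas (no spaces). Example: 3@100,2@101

After op 1 [order #1] limit_buy(price=95, qty=5): fills=none; bids=[#1:5@95] asks=[-]
After op 2 [order #2] market_buy(qty=8): fills=none; bids=[#1:5@95] asks=[-]
After op 3 [order #3] market_buy(qty=7): fills=none; bids=[#1:5@95] asks=[-]
After op 4 [order #4] limit_buy(price=97, qty=4): fills=none; bids=[#4:4@97 #1:5@95] asks=[-]
After op 5 [order #5] market_buy(qty=2): fills=none; bids=[#4:4@97 #1:5@95] asks=[-]
After op 6 [order #6] limit_sell(price=95, qty=5): fills=#4x#6:4@97 #1x#6:1@95; bids=[#1:4@95] asks=[-]
After op 7 [order #7] limit_sell(price=99, qty=6): fills=none; bids=[#1:4@95] asks=[#7:6@99]

Answer: 4@97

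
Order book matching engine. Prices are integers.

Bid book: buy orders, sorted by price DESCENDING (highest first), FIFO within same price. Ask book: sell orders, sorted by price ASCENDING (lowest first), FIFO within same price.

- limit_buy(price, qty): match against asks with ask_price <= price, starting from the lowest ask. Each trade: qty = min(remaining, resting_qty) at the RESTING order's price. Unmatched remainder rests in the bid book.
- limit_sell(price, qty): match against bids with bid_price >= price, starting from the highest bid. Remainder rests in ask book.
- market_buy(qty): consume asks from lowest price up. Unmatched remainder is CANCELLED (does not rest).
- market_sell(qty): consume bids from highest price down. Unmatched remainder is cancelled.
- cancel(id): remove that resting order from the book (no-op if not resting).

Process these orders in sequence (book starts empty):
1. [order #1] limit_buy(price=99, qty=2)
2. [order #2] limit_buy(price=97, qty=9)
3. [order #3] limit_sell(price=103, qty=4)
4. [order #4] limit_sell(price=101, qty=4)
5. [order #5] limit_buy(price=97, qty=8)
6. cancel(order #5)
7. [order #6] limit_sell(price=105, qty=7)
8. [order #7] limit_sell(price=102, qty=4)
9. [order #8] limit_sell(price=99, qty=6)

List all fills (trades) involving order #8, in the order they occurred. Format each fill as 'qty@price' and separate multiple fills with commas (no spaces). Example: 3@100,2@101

Answer: 2@99

Derivation:
After op 1 [order #1] limit_buy(price=99, qty=2): fills=none; bids=[#1:2@99] asks=[-]
After op 2 [order #2] limit_buy(price=97, qty=9): fills=none; bids=[#1:2@99 #2:9@97] asks=[-]
After op 3 [order #3] limit_sell(price=103, qty=4): fills=none; bids=[#1:2@99 #2:9@97] asks=[#3:4@103]
After op 4 [order #4] limit_sell(price=101, qty=4): fills=none; bids=[#1:2@99 #2:9@97] asks=[#4:4@101 #3:4@103]
After op 5 [order #5] limit_buy(price=97, qty=8): fills=none; bids=[#1:2@99 #2:9@97 #5:8@97] asks=[#4:4@101 #3:4@103]
After op 6 cancel(order #5): fills=none; bids=[#1:2@99 #2:9@97] asks=[#4:4@101 #3:4@103]
After op 7 [order #6] limit_sell(price=105, qty=7): fills=none; bids=[#1:2@99 #2:9@97] asks=[#4:4@101 #3:4@103 #6:7@105]
After op 8 [order #7] limit_sell(price=102, qty=4): fills=none; bids=[#1:2@99 #2:9@97] asks=[#4:4@101 #7:4@102 #3:4@103 #6:7@105]
After op 9 [order #8] limit_sell(price=99, qty=6): fills=#1x#8:2@99; bids=[#2:9@97] asks=[#8:4@99 #4:4@101 #7:4@102 #3:4@103 #6:7@105]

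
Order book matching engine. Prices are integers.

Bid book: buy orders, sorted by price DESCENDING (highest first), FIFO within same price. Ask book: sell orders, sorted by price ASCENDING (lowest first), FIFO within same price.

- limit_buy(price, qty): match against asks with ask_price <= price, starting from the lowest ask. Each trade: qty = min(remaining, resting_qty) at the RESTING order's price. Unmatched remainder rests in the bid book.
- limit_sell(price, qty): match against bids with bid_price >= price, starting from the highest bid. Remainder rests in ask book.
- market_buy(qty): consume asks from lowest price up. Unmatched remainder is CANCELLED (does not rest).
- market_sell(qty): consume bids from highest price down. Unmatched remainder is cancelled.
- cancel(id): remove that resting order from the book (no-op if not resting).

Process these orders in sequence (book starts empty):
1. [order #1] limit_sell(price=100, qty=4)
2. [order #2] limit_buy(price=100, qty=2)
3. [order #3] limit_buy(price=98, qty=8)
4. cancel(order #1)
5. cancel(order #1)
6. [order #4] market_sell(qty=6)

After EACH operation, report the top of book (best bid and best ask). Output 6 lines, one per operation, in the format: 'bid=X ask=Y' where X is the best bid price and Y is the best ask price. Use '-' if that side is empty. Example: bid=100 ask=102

Answer: bid=- ask=100
bid=- ask=100
bid=98 ask=100
bid=98 ask=-
bid=98 ask=-
bid=98 ask=-

Derivation:
After op 1 [order #1] limit_sell(price=100, qty=4): fills=none; bids=[-] asks=[#1:4@100]
After op 2 [order #2] limit_buy(price=100, qty=2): fills=#2x#1:2@100; bids=[-] asks=[#1:2@100]
After op 3 [order #3] limit_buy(price=98, qty=8): fills=none; bids=[#3:8@98] asks=[#1:2@100]
After op 4 cancel(order #1): fills=none; bids=[#3:8@98] asks=[-]
After op 5 cancel(order #1): fills=none; bids=[#3:8@98] asks=[-]
After op 6 [order #4] market_sell(qty=6): fills=#3x#4:6@98; bids=[#3:2@98] asks=[-]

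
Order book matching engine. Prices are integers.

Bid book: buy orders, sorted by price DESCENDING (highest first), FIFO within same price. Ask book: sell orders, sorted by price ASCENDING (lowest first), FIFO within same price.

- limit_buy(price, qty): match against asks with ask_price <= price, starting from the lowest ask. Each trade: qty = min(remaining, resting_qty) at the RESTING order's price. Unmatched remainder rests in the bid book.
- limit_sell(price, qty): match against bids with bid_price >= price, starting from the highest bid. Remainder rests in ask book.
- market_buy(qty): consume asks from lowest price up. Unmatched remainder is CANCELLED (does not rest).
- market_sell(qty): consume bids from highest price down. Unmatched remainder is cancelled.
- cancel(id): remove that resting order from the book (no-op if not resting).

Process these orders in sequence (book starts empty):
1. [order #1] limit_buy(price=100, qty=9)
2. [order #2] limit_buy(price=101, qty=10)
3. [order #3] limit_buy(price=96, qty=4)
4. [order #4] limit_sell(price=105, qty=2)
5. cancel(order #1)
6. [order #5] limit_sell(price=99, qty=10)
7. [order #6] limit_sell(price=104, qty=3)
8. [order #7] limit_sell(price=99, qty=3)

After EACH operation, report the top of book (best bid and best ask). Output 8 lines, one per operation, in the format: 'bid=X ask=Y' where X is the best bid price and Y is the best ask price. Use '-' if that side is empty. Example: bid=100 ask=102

Answer: bid=100 ask=-
bid=101 ask=-
bid=101 ask=-
bid=101 ask=105
bid=101 ask=105
bid=96 ask=105
bid=96 ask=104
bid=96 ask=99

Derivation:
After op 1 [order #1] limit_buy(price=100, qty=9): fills=none; bids=[#1:9@100] asks=[-]
After op 2 [order #2] limit_buy(price=101, qty=10): fills=none; bids=[#2:10@101 #1:9@100] asks=[-]
After op 3 [order #3] limit_buy(price=96, qty=4): fills=none; bids=[#2:10@101 #1:9@100 #3:4@96] asks=[-]
After op 4 [order #4] limit_sell(price=105, qty=2): fills=none; bids=[#2:10@101 #1:9@100 #3:4@96] asks=[#4:2@105]
After op 5 cancel(order #1): fills=none; bids=[#2:10@101 #3:4@96] asks=[#4:2@105]
After op 6 [order #5] limit_sell(price=99, qty=10): fills=#2x#5:10@101; bids=[#3:4@96] asks=[#4:2@105]
After op 7 [order #6] limit_sell(price=104, qty=3): fills=none; bids=[#3:4@96] asks=[#6:3@104 #4:2@105]
After op 8 [order #7] limit_sell(price=99, qty=3): fills=none; bids=[#3:4@96] asks=[#7:3@99 #6:3@104 #4:2@105]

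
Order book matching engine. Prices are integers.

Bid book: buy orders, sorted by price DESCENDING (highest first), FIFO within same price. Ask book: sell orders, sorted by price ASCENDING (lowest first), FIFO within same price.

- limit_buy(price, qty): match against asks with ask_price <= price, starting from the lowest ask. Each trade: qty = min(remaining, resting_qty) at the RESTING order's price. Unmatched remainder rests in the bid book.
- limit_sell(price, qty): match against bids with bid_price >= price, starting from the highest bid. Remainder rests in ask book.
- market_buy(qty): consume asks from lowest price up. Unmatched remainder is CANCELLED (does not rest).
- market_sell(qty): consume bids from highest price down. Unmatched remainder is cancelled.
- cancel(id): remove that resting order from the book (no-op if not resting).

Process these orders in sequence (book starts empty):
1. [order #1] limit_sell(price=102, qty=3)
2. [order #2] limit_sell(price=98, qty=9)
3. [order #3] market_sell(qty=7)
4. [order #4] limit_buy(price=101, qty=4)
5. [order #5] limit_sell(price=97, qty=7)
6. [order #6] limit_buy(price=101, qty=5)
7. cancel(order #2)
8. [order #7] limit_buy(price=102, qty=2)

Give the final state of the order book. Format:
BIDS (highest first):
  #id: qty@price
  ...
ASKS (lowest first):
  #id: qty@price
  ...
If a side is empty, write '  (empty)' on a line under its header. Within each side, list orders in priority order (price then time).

After op 1 [order #1] limit_sell(price=102, qty=3): fills=none; bids=[-] asks=[#1:3@102]
After op 2 [order #2] limit_sell(price=98, qty=9): fills=none; bids=[-] asks=[#2:9@98 #1:3@102]
After op 3 [order #3] market_sell(qty=7): fills=none; bids=[-] asks=[#2:9@98 #1:3@102]
After op 4 [order #4] limit_buy(price=101, qty=4): fills=#4x#2:4@98; bids=[-] asks=[#2:5@98 #1:3@102]
After op 5 [order #5] limit_sell(price=97, qty=7): fills=none; bids=[-] asks=[#5:7@97 #2:5@98 #1:3@102]
After op 6 [order #6] limit_buy(price=101, qty=5): fills=#6x#5:5@97; bids=[-] asks=[#5:2@97 #2:5@98 #1:3@102]
After op 7 cancel(order #2): fills=none; bids=[-] asks=[#5:2@97 #1:3@102]
After op 8 [order #7] limit_buy(price=102, qty=2): fills=#7x#5:2@97; bids=[-] asks=[#1:3@102]

Answer: BIDS (highest first):
  (empty)
ASKS (lowest first):
  #1: 3@102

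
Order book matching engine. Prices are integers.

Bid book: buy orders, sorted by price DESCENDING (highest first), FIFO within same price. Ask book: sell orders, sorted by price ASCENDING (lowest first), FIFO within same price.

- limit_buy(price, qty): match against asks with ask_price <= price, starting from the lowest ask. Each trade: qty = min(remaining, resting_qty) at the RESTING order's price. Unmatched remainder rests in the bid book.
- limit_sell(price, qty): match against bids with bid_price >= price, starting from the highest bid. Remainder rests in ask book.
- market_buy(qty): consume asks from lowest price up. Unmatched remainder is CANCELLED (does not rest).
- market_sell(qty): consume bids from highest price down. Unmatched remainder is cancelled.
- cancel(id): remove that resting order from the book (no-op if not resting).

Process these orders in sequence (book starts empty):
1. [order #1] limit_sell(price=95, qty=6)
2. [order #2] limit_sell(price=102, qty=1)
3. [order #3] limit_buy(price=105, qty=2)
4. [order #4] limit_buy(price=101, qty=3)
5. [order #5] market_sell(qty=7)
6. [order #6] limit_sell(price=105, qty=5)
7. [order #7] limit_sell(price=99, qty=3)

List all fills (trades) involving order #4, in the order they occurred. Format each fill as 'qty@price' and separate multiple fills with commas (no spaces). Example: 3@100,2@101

After op 1 [order #1] limit_sell(price=95, qty=6): fills=none; bids=[-] asks=[#1:6@95]
After op 2 [order #2] limit_sell(price=102, qty=1): fills=none; bids=[-] asks=[#1:6@95 #2:1@102]
After op 3 [order #3] limit_buy(price=105, qty=2): fills=#3x#1:2@95; bids=[-] asks=[#1:4@95 #2:1@102]
After op 4 [order #4] limit_buy(price=101, qty=3): fills=#4x#1:3@95; bids=[-] asks=[#1:1@95 #2:1@102]
After op 5 [order #5] market_sell(qty=7): fills=none; bids=[-] asks=[#1:1@95 #2:1@102]
After op 6 [order #6] limit_sell(price=105, qty=5): fills=none; bids=[-] asks=[#1:1@95 #2:1@102 #6:5@105]
After op 7 [order #7] limit_sell(price=99, qty=3): fills=none; bids=[-] asks=[#1:1@95 #7:3@99 #2:1@102 #6:5@105]

Answer: 3@95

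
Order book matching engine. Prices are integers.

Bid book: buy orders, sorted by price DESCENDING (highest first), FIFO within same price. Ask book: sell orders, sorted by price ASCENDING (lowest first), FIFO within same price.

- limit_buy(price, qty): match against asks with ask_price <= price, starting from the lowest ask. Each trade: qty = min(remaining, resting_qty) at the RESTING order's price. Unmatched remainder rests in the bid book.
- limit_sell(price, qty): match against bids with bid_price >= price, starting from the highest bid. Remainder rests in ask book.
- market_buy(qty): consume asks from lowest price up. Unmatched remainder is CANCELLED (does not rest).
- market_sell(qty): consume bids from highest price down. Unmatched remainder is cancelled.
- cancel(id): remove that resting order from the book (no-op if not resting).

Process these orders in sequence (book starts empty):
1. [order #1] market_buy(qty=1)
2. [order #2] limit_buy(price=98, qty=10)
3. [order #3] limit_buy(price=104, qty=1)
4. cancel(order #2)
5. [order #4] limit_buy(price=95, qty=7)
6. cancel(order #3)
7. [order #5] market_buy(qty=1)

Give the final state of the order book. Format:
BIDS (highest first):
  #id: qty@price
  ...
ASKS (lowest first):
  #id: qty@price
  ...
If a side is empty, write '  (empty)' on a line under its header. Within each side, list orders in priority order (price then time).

Answer: BIDS (highest first):
  #4: 7@95
ASKS (lowest first):
  (empty)

Derivation:
After op 1 [order #1] market_buy(qty=1): fills=none; bids=[-] asks=[-]
After op 2 [order #2] limit_buy(price=98, qty=10): fills=none; bids=[#2:10@98] asks=[-]
After op 3 [order #3] limit_buy(price=104, qty=1): fills=none; bids=[#3:1@104 #2:10@98] asks=[-]
After op 4 cancel(order #2): fills=none; bids=[#3:1@104] asks=[-]
After op 5 [order #4] limit_buy(price=95, qty=7): fills=none; bids=[#3:1@104 #4:7@95] asks=[-]
After op 6 cancel(order #3): fills=none; bids=[#4:7@95] asks=[-]
After op 7 [order #5] market_buy(qty=1): fills=none; bids=[#4:7@95] asks=[-]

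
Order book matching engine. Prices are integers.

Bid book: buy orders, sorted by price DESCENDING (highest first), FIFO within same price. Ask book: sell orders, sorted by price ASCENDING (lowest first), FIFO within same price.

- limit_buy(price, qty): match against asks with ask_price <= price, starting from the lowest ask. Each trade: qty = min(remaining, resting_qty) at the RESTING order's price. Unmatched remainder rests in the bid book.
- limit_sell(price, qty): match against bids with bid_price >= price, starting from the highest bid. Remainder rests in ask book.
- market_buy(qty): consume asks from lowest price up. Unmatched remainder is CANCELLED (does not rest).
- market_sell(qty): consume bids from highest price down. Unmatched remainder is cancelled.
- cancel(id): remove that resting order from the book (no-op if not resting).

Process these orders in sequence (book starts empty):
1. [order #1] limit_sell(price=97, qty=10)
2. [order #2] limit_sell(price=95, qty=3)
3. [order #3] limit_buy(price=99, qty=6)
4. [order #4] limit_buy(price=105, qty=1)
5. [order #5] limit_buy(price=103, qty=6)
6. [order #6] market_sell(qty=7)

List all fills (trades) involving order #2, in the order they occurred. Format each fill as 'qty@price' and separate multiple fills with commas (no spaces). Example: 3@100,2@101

After op 1 [order #1] limit_sell(price=97, qty=10): fills=none; bids=[-] asks=[#1:10@97]
After op 2 [order #2] limit_sell(price=95, qty=3): fills=none; bids=[-] asks=[#2:3@95 #1:10@97]
After op 3 [order #3] limit_buy(price=99, qty=6): fills=#3x#2:3@95 #3x#1:3@97; bids=[-] asks=[#1:7@97]
After op 4 [order #4] limit_buy(price=105, qty=1): fills=#4x#1:1@97; bids=[-] asks=[#1:6@97]
After op 5 [order #5] limit_buy(price=103, qty=6): fills=#5x#1:6@97; bids=[-] asks=[-]
After op 6 [order #6] market_sell(qty=7): fills=none; bids=[-] asks=[-]

Answer: 3@95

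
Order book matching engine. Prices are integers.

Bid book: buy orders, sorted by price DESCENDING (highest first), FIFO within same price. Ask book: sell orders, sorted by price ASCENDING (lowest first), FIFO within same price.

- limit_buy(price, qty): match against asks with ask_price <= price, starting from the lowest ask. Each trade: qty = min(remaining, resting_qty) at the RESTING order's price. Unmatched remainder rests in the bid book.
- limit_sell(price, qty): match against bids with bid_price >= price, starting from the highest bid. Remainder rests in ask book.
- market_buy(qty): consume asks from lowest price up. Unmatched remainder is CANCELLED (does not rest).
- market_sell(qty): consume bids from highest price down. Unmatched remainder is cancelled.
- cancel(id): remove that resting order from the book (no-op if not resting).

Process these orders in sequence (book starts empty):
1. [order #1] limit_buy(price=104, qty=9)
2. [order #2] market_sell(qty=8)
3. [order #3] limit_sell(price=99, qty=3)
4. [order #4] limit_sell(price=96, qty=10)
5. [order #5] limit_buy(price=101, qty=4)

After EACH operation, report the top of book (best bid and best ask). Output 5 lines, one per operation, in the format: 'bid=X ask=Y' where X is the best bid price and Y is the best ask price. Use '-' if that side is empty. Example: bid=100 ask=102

After op 1 [order #1] limit_buy(price=104, qty=9): fills=none; bids=[#1:9@104] asks=[-]
After op 2 [order #2] market_sell(qty=8): fills=#1x#2:8@104; bids=[#1:1@104] asks=[-]
After op 3 [order #3] limit_sell(price=99, qty=3): fills=#1x#3:1@104; bids=[-] asks=[#3:2@99]
After op 4 [order #4] limit_sell(price=96, qty=10): fills=none; bids=[-] asks=[#4:10@96 #3:2@99]
After op 5 [order #5] limit_buy(price=101, qty=4): fills=#5x#4:4@96; bids=[-] asks=[#4:6@96 #3:2@99]

Answer: bid=104 ask=-
bid=104 ask=-
bid=- ask=99
bid=- ask=96
bid=- ask=96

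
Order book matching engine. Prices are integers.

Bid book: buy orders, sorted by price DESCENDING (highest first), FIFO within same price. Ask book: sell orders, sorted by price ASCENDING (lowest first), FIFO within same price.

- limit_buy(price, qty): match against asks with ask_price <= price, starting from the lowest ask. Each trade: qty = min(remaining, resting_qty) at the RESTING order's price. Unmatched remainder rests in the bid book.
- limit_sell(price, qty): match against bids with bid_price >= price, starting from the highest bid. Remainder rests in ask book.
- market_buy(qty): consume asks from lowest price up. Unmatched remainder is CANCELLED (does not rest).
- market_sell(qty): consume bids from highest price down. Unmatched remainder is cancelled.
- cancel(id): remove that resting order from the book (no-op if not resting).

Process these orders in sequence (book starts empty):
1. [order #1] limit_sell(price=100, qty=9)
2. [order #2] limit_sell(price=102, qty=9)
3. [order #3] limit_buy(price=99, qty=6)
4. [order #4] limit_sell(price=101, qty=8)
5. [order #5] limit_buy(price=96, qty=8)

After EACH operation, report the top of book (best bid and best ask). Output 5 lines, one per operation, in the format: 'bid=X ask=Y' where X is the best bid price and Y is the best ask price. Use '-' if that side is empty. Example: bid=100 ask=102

After op 1 [order #1] limit_sell(price=100, qty=9): fills=none; bids=[-] asks=[#1:9@100]
After op 2 [order #2] limit_sell(price=102, qty=9): fills=none; bids=[-] asks=[#1:9@100 #2:9@102]
After op 3 [order #3] limit_buy(price=99, qty=6): fills=none; bids=[#3:6@99] asks=[#1:9@100 #2:9@102]
After op 4 [order #4] limit_sell(price=101, qty=8): fills=none; bids=[#3:6@99] asks=[#1:9@100 #4:8@101 #2:9@102]
After op 5 [order #5] limit_buy(price=96, qty=8): fills=none; bids=[#3:6@99 #5:8@96] asks=[#1:9@100 #4:8@101 #2:9@102]

Answer: bid=- ask=100
bid=- ask=100
bid=99 ask=100
bid=99 ask=100
bid=99 ask=100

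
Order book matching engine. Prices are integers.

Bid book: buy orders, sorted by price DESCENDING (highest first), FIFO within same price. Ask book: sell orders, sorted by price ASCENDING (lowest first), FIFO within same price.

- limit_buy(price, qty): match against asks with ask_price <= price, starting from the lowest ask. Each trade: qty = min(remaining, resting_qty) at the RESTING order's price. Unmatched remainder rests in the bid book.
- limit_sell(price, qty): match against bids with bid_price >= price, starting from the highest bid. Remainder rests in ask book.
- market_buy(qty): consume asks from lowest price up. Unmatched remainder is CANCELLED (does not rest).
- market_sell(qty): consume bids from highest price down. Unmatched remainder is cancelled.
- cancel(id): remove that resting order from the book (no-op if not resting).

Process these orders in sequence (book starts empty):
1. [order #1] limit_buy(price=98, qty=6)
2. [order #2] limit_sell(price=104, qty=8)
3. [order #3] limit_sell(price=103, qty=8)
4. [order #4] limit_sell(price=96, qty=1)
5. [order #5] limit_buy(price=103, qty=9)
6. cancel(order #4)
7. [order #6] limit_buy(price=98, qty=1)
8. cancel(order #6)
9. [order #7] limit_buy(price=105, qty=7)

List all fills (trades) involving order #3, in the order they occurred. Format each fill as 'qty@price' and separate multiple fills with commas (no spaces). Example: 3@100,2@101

After op 1 [order #1] limit_buy(price=98, qty=6): fills=none; bids=[#1:6@98] asks=[-]
After op 2 [order #2] limit_sell(price=104, qty=8): fills=none; bids=[#1:6@98] asks=[#2:8@104]
After op 3 [order #3] limit_sell(price=103, qty=8): fills=none; bids=[#1:6@98] asks=[#3:8@103 #2:8@104]
After op 4 [order #4] limit_sell(price=96, qty=1): fills=#1x#4:1@98; bids=[#1:5@98] asks=[#3:8@103 #2:8@104]
After op 5 [order #5] limit_buy(price=103, qty=9): fills=#5x#3:8@103; bids=[#5:1@103 #1:5@98] asks=[#2:8@104]
After op 6 cancel(order #4): fills=none; bids=[#5:1@103 #1:5@98] asks=[#2:8@104]
After op 7 [order #6] limit_buy(price=98, qty=1): fills=none; bids=[#5:1@103 #1:5@98 #6:1@98] asks=[#2:8@104]
After op 8 cancel(order #6): fills=none; bids=[#5:1@103 #1:5@98] asks=[#2:8@104]
After op 9 [order #7] limit_buy(price=105, qty=7): fills=#7x#2:7@104; bids=[#5:1@103 #1:5@98] asks=[#2:1@104]

Answer: 8@103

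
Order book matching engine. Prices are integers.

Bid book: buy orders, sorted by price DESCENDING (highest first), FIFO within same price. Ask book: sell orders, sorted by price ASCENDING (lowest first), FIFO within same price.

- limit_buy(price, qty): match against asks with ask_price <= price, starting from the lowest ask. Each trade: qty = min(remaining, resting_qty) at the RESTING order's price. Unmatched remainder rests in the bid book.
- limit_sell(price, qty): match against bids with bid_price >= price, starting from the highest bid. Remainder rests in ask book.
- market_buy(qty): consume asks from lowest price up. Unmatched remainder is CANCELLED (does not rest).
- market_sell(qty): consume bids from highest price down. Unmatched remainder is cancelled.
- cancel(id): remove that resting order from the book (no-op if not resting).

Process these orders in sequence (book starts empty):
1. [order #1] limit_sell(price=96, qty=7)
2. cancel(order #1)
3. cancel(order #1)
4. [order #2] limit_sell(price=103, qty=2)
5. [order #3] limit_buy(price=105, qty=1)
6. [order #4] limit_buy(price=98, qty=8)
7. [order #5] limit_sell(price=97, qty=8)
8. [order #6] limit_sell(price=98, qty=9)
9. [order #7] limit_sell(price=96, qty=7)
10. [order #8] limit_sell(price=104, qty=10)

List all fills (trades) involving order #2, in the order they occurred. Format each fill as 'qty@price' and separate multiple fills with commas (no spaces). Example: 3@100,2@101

Answer: 1@103

Derivation:
After op 1 [order #1] limit_sell(price=96, qty=7): fills=none; bids=[-] asks=[#1:7@96]
After op 2 cancel(order #1): fills=none; bids=[-] asks=[-]
After op 3 cancel(order #1): fills=none; bids=[-] asks=[-]
After op 4 [order #2] limit_sell(price=103, qty=2): fills=none; bids=[-] asks=[#2:2@103]
After op 5 [order #3] limit_buy(price=105, qty=1): fills=#3x#2:1@103; bids=[-] asks=[#2:1@103]
After op 6 [order #4] limit_buy(price=98, qty=8): fills=none; bids=[#4:8@98] asks=[#2:1@103]
After op 7 [order #5] limit_sell(price=97, qty=8): fills=#4x#5:8@98; bids=[-] asks=[#2:1@103]
After op 8 [order #6] limit_sell(price=98, qty=9): fills=none; bids=[-] asks=[#6:9@98 #2:1@103]
After op 9 [order #7] limit_sell(price=96, qty=7): fills=none; bids=[-] asks=[#7:7@96 #6:9@98 #2:1@103]
After op 10 [order #8] limit_sell(price=104, qty=10): fills=none; bids=[-] asks=[#7:7@96 #6:9@98 #2:1@103 #8:10@104]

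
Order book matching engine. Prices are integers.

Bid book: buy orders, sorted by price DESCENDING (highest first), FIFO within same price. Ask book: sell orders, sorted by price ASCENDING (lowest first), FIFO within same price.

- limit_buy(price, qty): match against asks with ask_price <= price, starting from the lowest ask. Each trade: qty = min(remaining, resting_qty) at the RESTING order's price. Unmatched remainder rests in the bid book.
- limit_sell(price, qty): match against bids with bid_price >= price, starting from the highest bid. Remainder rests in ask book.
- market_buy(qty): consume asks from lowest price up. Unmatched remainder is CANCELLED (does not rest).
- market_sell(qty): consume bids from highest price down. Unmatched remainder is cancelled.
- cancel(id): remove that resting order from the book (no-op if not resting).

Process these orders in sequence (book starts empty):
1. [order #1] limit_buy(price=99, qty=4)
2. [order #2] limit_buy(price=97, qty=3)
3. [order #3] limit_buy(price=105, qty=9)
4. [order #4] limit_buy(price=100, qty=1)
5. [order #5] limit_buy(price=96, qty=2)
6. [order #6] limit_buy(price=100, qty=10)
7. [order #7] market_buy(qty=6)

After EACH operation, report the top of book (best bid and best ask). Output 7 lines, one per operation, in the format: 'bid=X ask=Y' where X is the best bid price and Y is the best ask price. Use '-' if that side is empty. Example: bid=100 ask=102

Answer: bid=99 ask=-
bid=99 ask=-
bid=105 ask=-
bid=105 ask=-
bid=105 ask=-
bid=105 ask=-
bid=105 ask=-

Derivation:
After op 1 [order #1] limit_buy(price=99, qty=4): fills=none; bids=[#1:4@99] asks=[-]
After op 2 [order #2] limit_buy(price=97, qty=3): fills=none; bids=[#1:4@99 #2:3@97] asks=[-]
After op 3 [order #3] limit_buy(price=105, qty=9): fills=none; bids=[#3:9@105 #1:4@99 #2:3@97] asks=[-]
After op 4 [order #4] limit_buy(price=100, qty=1): fills=none; bids=[#3:9@105 #4:1@100 #1:4@99 #2:3@97] asks=[-]
After op 5 [order #5] limit_buy(price=96, qty=2): fills=none; bids=[#3:9@105 #4:1@100 #1:4@99 #2:3@97 #5:2@96] asks=[-]
After op 6 [order #6] limit_buy(price=100, qty=10): fills=none; bids=[#3:9@105 #4:1@100 #6:10@100 #1:4@99 #2:3@97 #5:2@96] asks=[-]
After op 7 [order #7] market_buy(qty=6): fills=none; bids=[#3:9@105 #4:1@100 #6:10@100 #1:4@99 #2:3@97 #5:2@96] asks=[-]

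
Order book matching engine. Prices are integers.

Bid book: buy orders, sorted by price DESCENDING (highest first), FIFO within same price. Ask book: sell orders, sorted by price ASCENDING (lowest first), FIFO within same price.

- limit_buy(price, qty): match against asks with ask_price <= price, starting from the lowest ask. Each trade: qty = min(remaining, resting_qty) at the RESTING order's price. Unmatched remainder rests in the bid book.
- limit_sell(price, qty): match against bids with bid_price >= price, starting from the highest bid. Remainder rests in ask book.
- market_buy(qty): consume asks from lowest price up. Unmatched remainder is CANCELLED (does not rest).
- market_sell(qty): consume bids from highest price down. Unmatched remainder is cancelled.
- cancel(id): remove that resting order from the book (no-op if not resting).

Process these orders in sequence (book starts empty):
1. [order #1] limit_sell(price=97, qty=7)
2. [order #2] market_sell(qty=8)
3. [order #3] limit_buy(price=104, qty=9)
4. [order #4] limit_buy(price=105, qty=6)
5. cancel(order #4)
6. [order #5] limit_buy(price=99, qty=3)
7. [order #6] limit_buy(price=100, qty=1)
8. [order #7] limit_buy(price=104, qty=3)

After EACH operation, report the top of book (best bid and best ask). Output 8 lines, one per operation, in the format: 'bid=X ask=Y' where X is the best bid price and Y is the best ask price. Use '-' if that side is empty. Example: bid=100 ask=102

After op 1 [order #1] limit_sell(price=97, qty=7): fills=none; bids=[-] asks=[#1:7@97]
After op 2 [order #2] market_sell(qty=8): fills=none; bids=[-] asks=[#1:7@97]
After op 3 [order #3] limit_buy(price=104, qty=9): fills=#3x#1:7@97; bids=[#3:2@104] asks=[-]
After op 4 [order #4] limit_buy(price=105, qty=6): fills=none; bids=[#4:6@105 #3:2@104] asks=[-]
After op 5 cancel(order #4): fills=none; bids=[#3:2@104] asks=[-]
After op 6 [order #5] limit_buy(price=99, qty=3): fills=none; bids=[#3:2@104 #5:3@99] asks=[-]
After op 7 [order #6] limit_buy(price=100, qty=1): fills=none; bids=[#3:2@104 #6:1@100 #5:3@99] asks=[-]
After op 8 [order #7] limit_buy(price=104, qty=3): fills=none; bids=[#3:2@104 #7:3@104 #6:1@100 #5:3@99] asks=[-]

Answer: bid=- ask=97
bid=- ask=97
bid=104 ask=-
bid=105 ask=-
bid=104 ask=-
bid=104 ask=-
bid=104 ask=-
bid=104 ask=-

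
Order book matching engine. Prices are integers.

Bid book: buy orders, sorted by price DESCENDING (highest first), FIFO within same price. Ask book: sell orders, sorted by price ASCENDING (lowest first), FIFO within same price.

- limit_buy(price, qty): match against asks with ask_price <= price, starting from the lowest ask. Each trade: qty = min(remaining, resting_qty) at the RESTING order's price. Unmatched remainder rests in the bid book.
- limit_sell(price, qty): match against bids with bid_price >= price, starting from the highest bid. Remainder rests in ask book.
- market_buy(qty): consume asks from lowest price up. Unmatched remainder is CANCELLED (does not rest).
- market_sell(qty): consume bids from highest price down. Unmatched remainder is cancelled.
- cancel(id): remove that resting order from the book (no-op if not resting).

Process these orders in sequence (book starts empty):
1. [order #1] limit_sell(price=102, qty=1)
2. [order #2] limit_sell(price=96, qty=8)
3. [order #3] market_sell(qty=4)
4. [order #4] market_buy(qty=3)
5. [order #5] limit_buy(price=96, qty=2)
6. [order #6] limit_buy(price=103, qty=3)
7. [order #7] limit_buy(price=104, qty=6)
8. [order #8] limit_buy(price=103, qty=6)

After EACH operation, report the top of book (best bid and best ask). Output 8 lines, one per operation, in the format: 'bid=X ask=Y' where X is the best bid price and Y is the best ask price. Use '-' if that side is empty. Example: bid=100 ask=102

After op 1 [order #1] limit_sell(price=102, qty=1): fills=none; bids=[-] asks=[#1:1@102]
After op 2 [order #2] limit_sell(price=96, qty=8): fills=none; bids=[-] asks=[#2:8@96 #1:1@102]
After op 3 [order #3] market_sell(qty=4): fills=none; bids=[-] asks=[#2:8@96 #1:1@102]
After op 4 [order #4] market_buy(qty=3): fills=#4x#2:3@96; bids=[-] asks=[#2:5@96 #1:1@102]
After op 5 [order #5] limit_buy(price=96, qty=2): fills=#5x#2:2@96; bids=[-] asks=[#2:3@96 #1:1@102]
After op 6 [order #6] limit_buy(price=103, qty=3): fills=#6x#2:3@96; bids=[-] asks=[#1:1@102]
After op 7 [order #7] limit_buy(price=104, qty=6): fills=#7x#1:1@102; bids=[#7:5@104] asks=[-]
After op 8 [order #8] limit_buy(price=103, qty=6): fills=none; bids=[#7:5@104 #8:6@103] asks=[-]

Answer: bid=- ask=102
bid=- ask=96
bid=- ask=96
bid=- ask=96
bid=- ask=96
bid=- ask=102
bid=104 ask=-
bid=104 ask=-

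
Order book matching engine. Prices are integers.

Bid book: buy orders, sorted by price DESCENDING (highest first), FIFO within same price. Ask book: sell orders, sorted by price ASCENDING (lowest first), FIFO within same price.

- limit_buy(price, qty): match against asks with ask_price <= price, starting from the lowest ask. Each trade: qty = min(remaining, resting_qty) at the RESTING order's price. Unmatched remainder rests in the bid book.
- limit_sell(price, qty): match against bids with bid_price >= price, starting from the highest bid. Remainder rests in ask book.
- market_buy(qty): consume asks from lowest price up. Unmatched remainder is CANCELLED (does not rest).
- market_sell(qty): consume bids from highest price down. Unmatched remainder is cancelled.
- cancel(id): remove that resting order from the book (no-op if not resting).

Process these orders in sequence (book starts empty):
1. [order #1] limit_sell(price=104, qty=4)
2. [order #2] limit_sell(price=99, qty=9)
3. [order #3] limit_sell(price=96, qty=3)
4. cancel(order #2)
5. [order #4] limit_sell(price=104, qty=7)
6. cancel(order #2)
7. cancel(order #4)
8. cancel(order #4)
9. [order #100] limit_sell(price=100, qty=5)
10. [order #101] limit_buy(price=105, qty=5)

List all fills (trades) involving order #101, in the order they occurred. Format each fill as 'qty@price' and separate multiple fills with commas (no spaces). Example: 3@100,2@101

Answer: 3@96,2@100

Derivation:
After op 1 [order #1] limit_sell(price=104, qty=4): fills=none; bids=[-] asks=[#1:4@104]
After op 2 [order #2] limit_sell(price=99, qty=9): fills=none; bids=[-] asks=[#2:9@99 #1:4@104]
After op 3 [order #3] limit_sell(price=96, qty=3): fills=none; bids=[-] asks=[#3:3@96 #2:9@99 #1:4@104]
After op 4 cancel(order #2): fills=none; bids=[-] asks=[#3:3@96 #1:4@104]
After op 5 [order #4] limit_sell(price=104, qty=7): fills=none; bids=[-] asks=[#3:3@96 #1:4@104 #4:7@104]
After op 6 cancel(order #2): fills=none; bids=[-] asks=[#3:3@96 #1:4@104 #4:7@104]
After op 7 cancel(order #4): fills=none; bids=[-] asks=[#3:3@96 #1:4@104]
After op 8 cancel(order #4): fills=none; bids=[-] asks=[#3:3@96 #1:4@104]
After op 9 [order #100] limit_sell(price=100, qty=5): fills=none; bids=[-] asks=[#3:3@96 #100:5@100 #1:4@104]
After op 10 [order #101] limit_buy(price=105, qty=5): fills=#101x#3:3@96 #101x#100:2@100; bids=[-] asks=[#100:3@100 #1:4@104]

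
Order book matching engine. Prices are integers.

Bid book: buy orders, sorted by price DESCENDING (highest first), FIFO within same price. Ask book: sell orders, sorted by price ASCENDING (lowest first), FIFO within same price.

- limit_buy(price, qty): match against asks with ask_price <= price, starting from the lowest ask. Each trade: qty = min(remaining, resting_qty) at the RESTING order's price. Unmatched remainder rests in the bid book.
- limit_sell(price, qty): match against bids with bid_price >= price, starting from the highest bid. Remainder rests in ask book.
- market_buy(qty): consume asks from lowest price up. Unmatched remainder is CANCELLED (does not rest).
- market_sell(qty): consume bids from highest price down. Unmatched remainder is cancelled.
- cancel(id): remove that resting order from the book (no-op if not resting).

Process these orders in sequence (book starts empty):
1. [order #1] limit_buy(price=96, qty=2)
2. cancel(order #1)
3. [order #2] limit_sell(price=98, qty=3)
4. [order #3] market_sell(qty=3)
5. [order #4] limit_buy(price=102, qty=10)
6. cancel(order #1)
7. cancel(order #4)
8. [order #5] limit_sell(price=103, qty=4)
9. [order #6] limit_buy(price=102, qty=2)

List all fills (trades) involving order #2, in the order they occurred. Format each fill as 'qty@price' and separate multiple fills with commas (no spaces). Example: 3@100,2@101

Answer: 3@98

Derivation:
After op 1 [order #1] limit_buy(price=96, qty=2): fills=none; bids=[#1:2@96] asks=[-]
After op 2 cancel(order #1): fills=none; bids=[-] asks=[-]
After op 3 [order #2] limit_sell(price=98, qty=3): fills=none; bids=[-] asks=[#2:3@98]
After op 4 [order #3] market_sell(qty=3): fills=none; bids=[-] asks=[#2:3@98]
After op 5 [order #4] limit_buy(price=102, qty=10): fills=#4x#2:3@98; bids=[#4:7@102] asks=[-]
After op 6 cancel(order #1): fills=none; bids=[#4:7@102] asks=[-]
After op 7 cancel(order #4): fills=none; bids=[-] asks=[-]
After op 8 [order #5] limit_sell(price=103, qty=4): fills=none; bids=[-] asks=[#5:4@103]
After op 9 [order #6] limit_buy(price=102, qty=2): fills=none; bids=[#6:2@102] asks=[#5:4@103]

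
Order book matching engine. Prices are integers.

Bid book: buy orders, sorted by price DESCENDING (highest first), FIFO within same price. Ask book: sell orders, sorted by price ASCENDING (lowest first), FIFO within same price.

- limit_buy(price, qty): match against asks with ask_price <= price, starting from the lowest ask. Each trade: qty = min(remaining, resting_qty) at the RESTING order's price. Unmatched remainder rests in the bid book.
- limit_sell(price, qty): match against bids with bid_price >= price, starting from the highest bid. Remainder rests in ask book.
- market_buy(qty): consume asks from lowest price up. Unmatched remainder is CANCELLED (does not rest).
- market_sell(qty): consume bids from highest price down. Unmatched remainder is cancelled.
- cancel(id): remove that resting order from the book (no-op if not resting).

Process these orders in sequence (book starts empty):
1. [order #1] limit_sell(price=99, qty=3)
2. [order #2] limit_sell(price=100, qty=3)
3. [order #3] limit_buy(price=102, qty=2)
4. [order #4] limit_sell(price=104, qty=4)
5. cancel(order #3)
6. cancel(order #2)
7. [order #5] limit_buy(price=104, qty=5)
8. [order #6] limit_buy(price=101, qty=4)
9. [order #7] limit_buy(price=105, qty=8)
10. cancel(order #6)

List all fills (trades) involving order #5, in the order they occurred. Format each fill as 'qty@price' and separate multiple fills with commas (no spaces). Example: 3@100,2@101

After op 1 [order #1] limit_sell(price=99, qty=3): fills=none; bids=[-] asks=[#1:3@99]
After op 2 [order #2] limit_sell(price=100, qty=3): fills=none; bids=[-] asks=[#1:3@99 #2:3@100]
After op 3 [order #3] limit_buy(price=102, qty=2): fills=#3x#1:2@99; bids=[-] asks=[#1:1@99 #2:3@100]
After op 4 [order #4] limit_sell(price=104, qty=4): fills=none; bids=[-] asks=[#1:1@99 #2:3@100 #4:4@104]
After op 5 cancel(order #3): fills=none; bids=[-] asks=[#1:1@99 #2:3@100 #4:4@104]
After op 6 cancel(order #2): fills=none; bids=[-] asks=[#1:1@99 #4:4@104]
After op 7 [order #5] limit_buy(price=104, qty=5): fills=#5x#1:1@99 #5x#4:4@104; bids=[-] asks=[-]
After op 8 [order #6] limit_buy(price=101, qty=4): fills=none; bids=[#6:4@101] asks=[-]
After op 9 [order #7] limit_buy(price=105, qty=8): fills=none; bids=[#7:8@105 #6:4@101] asks=[-]
After op 10 cancel(order #6): fills=none; bids=[#7:8@105] asks=[-]

Answer: 1@99,4@104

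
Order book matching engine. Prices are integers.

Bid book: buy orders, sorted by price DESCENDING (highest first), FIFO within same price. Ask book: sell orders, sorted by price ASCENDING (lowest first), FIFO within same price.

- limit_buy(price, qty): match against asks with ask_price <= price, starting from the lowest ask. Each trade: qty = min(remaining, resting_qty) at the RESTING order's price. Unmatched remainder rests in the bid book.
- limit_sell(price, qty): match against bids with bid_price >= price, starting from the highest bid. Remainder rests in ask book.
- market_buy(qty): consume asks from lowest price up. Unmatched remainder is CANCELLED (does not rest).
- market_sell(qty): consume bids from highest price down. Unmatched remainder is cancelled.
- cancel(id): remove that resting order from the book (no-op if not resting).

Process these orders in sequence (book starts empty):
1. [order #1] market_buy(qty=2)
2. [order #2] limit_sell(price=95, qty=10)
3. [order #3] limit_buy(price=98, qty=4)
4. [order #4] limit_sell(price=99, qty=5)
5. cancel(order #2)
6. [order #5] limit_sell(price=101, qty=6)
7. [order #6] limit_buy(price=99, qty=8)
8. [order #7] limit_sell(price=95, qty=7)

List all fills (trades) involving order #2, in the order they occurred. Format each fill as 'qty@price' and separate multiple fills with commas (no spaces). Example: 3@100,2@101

After op 1 [order #1] market_buy(qty=2): fills=none; bids=[-] asks=[-]
After op 2 [order #2] limit_sell(price=95, qty=10): fills=none; bids=[-] asks=[#2:10@95]
After op 3 [order #3] limit_buy(price=98, qty=4): fills=#3x#2:4@95; bids=[-] asks=[#2:6@95]
After op 4 [order #4] limit_sell(price=99, qty=5): fills=none; bids=[-] asks=[#2:6@95 #4:5@99]
After op 5 cancel(order #2): fills=none; bids=[-] asks=[#4:5@99]
After op 6 [order #5] limit_sell(price=101, qty=6): fills=none; bids=[-] asks=[#4:5@99 #5:6@101]
After op 7 [order #6] limit_buy(price=99, qty=8): fills=#6x#4:5@99; bids=[#6:3@99] asks=[#5:6@101]
After op 8 [order #7] limit_sell(price=95, qty=7): fills=#6x#7:3@99; bids=[-] asks=[#7:4@95 #5:6@101]

Answer: 4@95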